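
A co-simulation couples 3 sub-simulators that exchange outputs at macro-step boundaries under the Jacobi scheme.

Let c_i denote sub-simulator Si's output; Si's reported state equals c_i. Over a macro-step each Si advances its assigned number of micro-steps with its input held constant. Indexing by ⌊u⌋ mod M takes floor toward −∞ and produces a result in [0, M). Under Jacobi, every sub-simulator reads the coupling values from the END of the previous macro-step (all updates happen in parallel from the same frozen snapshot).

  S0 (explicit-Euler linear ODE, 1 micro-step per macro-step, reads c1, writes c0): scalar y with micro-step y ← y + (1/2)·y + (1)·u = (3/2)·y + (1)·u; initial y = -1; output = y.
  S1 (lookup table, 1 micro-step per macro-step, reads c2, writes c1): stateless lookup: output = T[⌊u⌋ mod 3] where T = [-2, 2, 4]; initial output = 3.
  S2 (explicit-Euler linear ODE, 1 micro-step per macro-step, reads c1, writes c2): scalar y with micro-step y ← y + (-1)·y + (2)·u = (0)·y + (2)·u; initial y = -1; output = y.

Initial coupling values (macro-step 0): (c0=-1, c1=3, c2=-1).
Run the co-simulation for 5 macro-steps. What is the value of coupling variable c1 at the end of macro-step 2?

c1 at macro-step 2 = -2

macro 1: S0 reads c1=3 → after 1×micro: 3/2; S1 reads c2=-1 → after 1×micro: 4; S2 reads c1=3 → after 1×micro: 6 ⇒ (c0=3/2, c1=4, c2=6)
macro 2: S0 reads c1=4 → after 1×micro: 25/4; S1 reads c2=6 → after 1×micro: -2; S2 reads c1=4 → after 1×micro: 8 ⇒ (c0=25/4, c1=-2, c2=8)
macro 3: S0 reads c1=-2 → after 1×micro: 59/8; S1 reads c2=8 → after 1×micro: 4; S2 reads c1=-2 → after 1×micro: -4 ⇒ (c0=59/8, c1=4, c2=-4)
macro 4: S0 reads c1=4 → after 1×micro: 241/16; S1 reads c2=-4 → after 1×micro: 4; S2 reads c1=4 → after 1×micro: 8 ⇒ (c0=241/16, c1=4, c2=8)
macro 5: S0 reads c1=4 → after 1×micro: 851/32; S1 reads c2=8 → after 1×micro: 4; S2 reads c1=4 → after 1×micro: 8 ⇒ (c0=851/32, c1=4, c2=8)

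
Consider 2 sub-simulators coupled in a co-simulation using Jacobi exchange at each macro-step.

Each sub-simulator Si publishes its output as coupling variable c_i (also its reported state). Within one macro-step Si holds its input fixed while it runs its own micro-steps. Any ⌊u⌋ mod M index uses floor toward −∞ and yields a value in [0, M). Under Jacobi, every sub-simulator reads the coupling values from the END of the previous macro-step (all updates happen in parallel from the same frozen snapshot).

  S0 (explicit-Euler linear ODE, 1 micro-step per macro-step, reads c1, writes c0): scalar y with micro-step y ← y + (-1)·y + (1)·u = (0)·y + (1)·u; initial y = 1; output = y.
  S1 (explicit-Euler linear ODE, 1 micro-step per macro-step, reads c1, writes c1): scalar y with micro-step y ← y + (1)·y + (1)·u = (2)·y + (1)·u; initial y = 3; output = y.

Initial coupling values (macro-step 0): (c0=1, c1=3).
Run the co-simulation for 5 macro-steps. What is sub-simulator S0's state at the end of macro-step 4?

macro 1: S0 reads c1=3 → after 1×micro: 3; S1 reads c1=3 → after 1×micro: 9 ⇒ (c0=3, c1=9)
macro 2: S0 reads c1=9 → after 1×micro: 9; S1 reads c1=9 → after 1×micro: 27 ⇒ (c0=9, c1=27)
macro 3: S0 reads c1=27 → after 1×micro: 27; S1 reads c1=27 → after 1×micro: 81 ⇒ (c0=27, c1=81)
macro 4: S0 reads c1=81 → after 1×micro: 81; S1 reads c1=81 → after 1×micro: 243 ⇒ (c0=81, c1=243)
macro 5: S0 reads c1=243 → after 1×micro: 243; S1 reads c1=243 → after 1×micro: 729 ⇒ (c0=243, c1=729)

S0 state at macro-step 4 = 81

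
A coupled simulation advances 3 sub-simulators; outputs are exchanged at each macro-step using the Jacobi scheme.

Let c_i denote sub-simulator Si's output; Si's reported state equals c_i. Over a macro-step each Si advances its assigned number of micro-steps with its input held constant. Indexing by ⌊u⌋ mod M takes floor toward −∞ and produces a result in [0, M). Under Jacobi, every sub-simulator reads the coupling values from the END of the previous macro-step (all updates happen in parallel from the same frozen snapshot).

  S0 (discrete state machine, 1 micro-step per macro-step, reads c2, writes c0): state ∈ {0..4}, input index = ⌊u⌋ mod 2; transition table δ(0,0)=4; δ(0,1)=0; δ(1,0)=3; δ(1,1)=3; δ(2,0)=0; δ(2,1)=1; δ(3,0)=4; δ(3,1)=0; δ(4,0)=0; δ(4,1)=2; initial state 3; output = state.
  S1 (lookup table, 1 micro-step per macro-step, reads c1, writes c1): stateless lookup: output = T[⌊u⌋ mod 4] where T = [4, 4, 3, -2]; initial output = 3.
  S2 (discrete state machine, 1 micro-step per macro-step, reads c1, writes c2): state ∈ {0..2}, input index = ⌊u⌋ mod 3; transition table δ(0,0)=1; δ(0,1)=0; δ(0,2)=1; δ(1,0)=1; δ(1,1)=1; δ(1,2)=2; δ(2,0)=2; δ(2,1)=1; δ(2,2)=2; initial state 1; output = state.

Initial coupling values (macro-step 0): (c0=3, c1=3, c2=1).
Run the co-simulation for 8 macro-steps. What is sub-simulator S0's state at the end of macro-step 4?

S0 state at macro-step 4 = 0

macro 1: S0 reads c2=1 → after 1×micro: 0; S1 reads c1=3 → after 1×micro: -2; S2 reads c1=3 → after 1×micro: 1 ⇒ (c0=0, c1=-2, c2=1)
macro 2: S0 reads c2=1 → after 1×micro: 0; S1 reads c1=-2 → after 1×micro: 3; S2 reads c1=-2 → after 1×micro: 1 ⇒ (c0=0, c1=3, c2=1)
macro 3: S0 reads c2=1 → after 1×micro: 0; S1 reads c1=3 → after 1×micro: -2; S2 reads c1=3 → after 1×micro: 1 ⇒ (c0=0, c1=-2, c2=1)
macro 4: S0 reads c2=1 → after 1×micro: 0; S1 reads c1=-2 → after 1×micro: 3; S2 reads c1=-2 → after 1×micro: 1 ⇒ (c0=0, c1=3, c2=1)
macro 5: S0 reads c2=1 → after 1×micro: 0; S1 reads c1=3 → after 1×micro: -2; S2 reads c1=3 → after 1×micro: 1 ⇒ (c0=0, c1=-2, c2=1)
macro 6: S0 reads c2=1 → after 1×micro: 0; S1 reads c1=-2 → after 1×micro: 3; S2 reads c1=-2 → after 1×micro: 1 ⇒ (c0=0, c1=3, c2=1)
macro 7: S0 reads c2=1 → after 1×micro: 0; S1 reads c1=3 → after 1×micro: -2; S2 reads c1=3 → after 1×micro: 1 ⇒ (c0=0, c1=-2, c2=1)
macro 8: S0 reads c2=1 → after 1×micro: 0; S1 reads c1=-2 → after 1×micro: 3; S2 reads c1=-2 → after 1×micro: 1 ⇒ (c0=0, c1=3, c2=1)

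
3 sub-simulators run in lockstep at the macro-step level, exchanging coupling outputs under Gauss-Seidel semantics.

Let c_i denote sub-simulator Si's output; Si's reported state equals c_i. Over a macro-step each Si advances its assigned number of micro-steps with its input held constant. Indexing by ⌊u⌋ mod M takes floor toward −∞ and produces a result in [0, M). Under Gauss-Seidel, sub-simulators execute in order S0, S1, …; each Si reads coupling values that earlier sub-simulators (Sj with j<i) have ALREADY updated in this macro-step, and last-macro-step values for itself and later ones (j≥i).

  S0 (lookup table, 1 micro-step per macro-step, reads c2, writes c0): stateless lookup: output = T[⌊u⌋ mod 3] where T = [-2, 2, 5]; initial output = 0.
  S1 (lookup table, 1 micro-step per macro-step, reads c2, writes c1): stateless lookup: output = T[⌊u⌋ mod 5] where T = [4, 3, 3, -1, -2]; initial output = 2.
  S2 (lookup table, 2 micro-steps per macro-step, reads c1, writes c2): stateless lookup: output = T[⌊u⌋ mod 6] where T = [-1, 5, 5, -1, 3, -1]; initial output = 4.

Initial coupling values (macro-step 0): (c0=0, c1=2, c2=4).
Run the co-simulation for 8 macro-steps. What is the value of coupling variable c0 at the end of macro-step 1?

macro 1: S0 reads c2=4 → after 1×micro: 2; S1 reads c2=4 → after 1×micro: -2; S2 reads c1=-2 → after 2×micro: 3 ⇒ (c0=2, c1=-2, c2=3)
macro 2: S0 reads c2=3 → after 1×micro: -2; S1 reads c2=3 → after 1×micro: -1; S2 reads c1=-1 → after 2×micro: -1 ⇒ (c0=-2, c1=-1, c2=-1)
macro 3: S0 reads c2=-1 → after 1×micro: 5; S1 reads c2=-1 → after 1×micro: -2; S2 reads c1=-2 → after 2×micro: 3 ⇒ (c0=5, c1=-2, c2=3)
macro 4: S0 reads c2=3 → after 1×micro: -2; S1 reads c2=3 → after 1×micro: -1; S2 reads c1=-1 → after 2×micro: -1 ⇒ (c0=-2, c1=-1, c2=-1)
macro 5: S0 reads c2=-1 → after 1×micro: 5; S1 reads c2=-1 → after 1×micro: -2; S2 reads c1=-2 → after 2×micro: 3 ⇒ (c0=5, c1=-2, c2=3)
macro 6: S0 reads c2=3 → after 1×micro: -2; S1 reads c2=3 → after 1×micro: -1; S2 reads c1=-1 → after 2×micro: -1 ⇒ (c0=-2, c1=-1, c2=-1)
macro 7: S0 reads c2=-1 → after 1×micro: 5; S1 reads c2=-1 → after 1×micro: -2; S2 reads c1=-2 → after 2×micro: 3 ⇒ (c0=5, c1=-2, c2=3)
macro 8: S0 reads c2=3 → after 1×micro: -2; S1 reads c2=3 → after 1×micro: -1; S2 reads c1=-1 → after 2×micro: -1 ⇒ (c0=-2, c1=-1, c2=-1)

c0 at macro-step 1 = 2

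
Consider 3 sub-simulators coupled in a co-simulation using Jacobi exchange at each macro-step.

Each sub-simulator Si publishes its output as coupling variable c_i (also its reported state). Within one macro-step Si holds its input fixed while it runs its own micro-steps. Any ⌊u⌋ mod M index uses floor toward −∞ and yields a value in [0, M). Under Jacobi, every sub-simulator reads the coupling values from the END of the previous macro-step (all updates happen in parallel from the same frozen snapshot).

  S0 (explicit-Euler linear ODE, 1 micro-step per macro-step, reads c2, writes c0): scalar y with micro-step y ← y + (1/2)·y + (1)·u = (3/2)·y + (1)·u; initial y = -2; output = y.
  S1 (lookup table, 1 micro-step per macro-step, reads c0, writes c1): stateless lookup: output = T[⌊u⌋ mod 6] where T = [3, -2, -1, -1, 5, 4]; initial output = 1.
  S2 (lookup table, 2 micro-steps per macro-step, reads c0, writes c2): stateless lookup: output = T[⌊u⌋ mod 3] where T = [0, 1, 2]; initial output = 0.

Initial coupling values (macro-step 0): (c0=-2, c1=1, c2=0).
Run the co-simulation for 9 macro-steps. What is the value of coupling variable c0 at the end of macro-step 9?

c0 at macro-step 9 = -10781/256

macro 1: S0 reads c2=0 → after 1×micro: -3; S1 reads c0=-2 → after 1×micro: 5; S2 reads c0=-2 → after 2×micro: 1 ⇒ (c0=-3, c1=5, c2=1)
macro 2: S0 reads c2=1 → after 1×micro: -7/2; S1 reads c0=-3 → after 1×micro: -1; S2 reads c0=-3 → after 2×micro: 0 ⇒ (c0=-7/2, c1=-1, c2=0)
macro 3: S0 reads c2=0 → after 1×micro: -21/4; S1 reads c0=-7/2 → after 1×micro: -1; S2 reads c0=-7/2 → after 2×micro: 2 ⇒ (c0=-21/4, c1=-1, c2=2)
macro 4: S0 reads c2=2 → after 1×micro: -47/8; S1 reads c0=-21/4 → after 1×micro: 3; S2 reads c0=-21/4 → after 2×micro: 0 ⇒ (c0=-47/8, c1=3, c2=0)
macro 5: S0 reads c2=0 → after 1×micro: -141/16; S1 reads c0=-47/8 → after 1×micro: 3; S2 reads c0=-47/8 → after 2×micro: 0 ⇒ (c0=-141/16, c1=3, c2=0)
macro 6: S0 reads c2=0 → after 1×micro: -423/32; S1 reads c0=-141/16 → after 1×micro: -1; S2 reads c0=-141/16 → after 2×micro: 0 ⇒ (c0=-423/32, c1=-1, c2=0)
macro 7: S0 reads c2=0 → after 1×micro: -1269/64; S1 reads c0=-423/32 → after 1×micro: 5; S2 reads c0=-423/32 → after 2×micro: 1 ⇒ (c0=-1269/64, c1=5, c2=1)
macro 8: S0 reads c2=1 → after 1×micro: -3679/128; S1 reads c0=-1269/64 → after 1×micro: 5; S2 reads c0=-1269/64 → after 2×micro: 1 ⇒ (c0=-3679/128, c1=5, c2=1)
macro 9: S0 reads c2=1 → after 1×micro: -10781/256; S1 reads c0=-3679/128 → after 1×micro: -2; S2 reads c0=-3679/128 → after 2×micro: 1 ⇒ (c0=-10781/256, c1=-2, c2=1)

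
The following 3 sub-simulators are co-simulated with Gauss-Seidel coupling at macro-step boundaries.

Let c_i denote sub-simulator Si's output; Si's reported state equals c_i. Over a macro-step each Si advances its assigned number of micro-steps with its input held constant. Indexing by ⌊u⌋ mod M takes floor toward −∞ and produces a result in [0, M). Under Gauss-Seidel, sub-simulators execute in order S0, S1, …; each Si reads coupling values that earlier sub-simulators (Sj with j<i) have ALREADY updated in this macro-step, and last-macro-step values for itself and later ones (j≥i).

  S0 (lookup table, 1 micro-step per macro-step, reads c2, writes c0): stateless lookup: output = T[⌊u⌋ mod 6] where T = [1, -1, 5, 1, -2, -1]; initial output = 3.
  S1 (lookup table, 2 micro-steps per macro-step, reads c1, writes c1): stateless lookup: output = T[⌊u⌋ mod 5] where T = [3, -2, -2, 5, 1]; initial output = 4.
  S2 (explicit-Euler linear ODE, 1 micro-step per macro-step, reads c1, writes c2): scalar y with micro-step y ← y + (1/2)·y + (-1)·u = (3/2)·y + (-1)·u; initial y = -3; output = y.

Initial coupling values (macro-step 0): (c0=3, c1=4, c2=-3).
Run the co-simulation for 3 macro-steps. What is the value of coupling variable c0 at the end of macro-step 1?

c0 at macro-step 1 = 1

macro 1: S0 reads c2=-3 → after 1×micro: 1; S1 reads c1=4 → after 2×micro: 1; S2 reads c1=1 → after 1×micro: -11/2 ⇒ (c0=1, c1=1, c2=-11/2)
macro 2: S0 reads c2=-11/2 → after 1×micro: 1; S1 reads c1=1 → after 2×micro: -2; S2 reads c1=-2 → after 1×micro: -25/4 ⇒ (c0=1, c1=-2, c2=-25/4)
macro 3: S0 reads c2=-25/4 → after 1×micro: -1; S1 reads c1=-2 → after 2×micro: 5; S2 reads c1=5 → after 1×micro: -115/8 ⇒ (c0=-1, c1=5, c2=-115/8)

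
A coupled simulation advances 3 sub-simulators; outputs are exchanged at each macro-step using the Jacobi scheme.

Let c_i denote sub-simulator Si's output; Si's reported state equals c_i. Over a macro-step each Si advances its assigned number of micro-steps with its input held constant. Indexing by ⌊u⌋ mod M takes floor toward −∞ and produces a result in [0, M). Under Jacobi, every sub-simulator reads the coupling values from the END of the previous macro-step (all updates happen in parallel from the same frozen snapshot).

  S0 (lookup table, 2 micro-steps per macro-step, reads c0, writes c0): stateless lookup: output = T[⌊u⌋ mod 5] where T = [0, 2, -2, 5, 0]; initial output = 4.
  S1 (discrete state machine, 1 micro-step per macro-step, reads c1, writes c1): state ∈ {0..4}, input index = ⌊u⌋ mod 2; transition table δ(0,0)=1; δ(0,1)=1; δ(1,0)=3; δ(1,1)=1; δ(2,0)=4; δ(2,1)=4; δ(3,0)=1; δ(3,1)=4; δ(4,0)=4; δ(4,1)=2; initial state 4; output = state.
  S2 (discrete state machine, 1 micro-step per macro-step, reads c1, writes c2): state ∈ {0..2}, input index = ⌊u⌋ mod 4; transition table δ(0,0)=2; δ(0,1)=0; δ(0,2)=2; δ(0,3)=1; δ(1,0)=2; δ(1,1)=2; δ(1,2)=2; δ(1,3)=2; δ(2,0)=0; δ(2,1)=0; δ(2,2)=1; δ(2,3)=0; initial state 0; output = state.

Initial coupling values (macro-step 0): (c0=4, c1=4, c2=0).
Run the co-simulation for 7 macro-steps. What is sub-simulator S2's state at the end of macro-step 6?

macro 1: S0 reads c0=4 → after 2×micro: 0; S1 reads c1=4 → after 1×micro: 4; S2 reads c1=4 → after 1×micro: 2 ⇒ (c0=0, c1=4, c2=2)
macro 2: S0 reads c0=0 → after 2×micro: 0; S1 reads c1=4 → after 1×micro: 4; S2 reads c1=4 → after 1×micro: 0 ⇒ (c0=0, c1=4, c2=0)
macro 3: S0 reads c0=0 → after 2×micro: 0; S1 reads c1=4 → after 1×micro: 4; S2 reads c1=4 → after 1×micro: 2 ⇒ (c0=0, c1=4, c2=2)
macro 4: S0 reads c0=0 → after 2×micro: 0; S1 reads c1=4 → after 1×micro: 4; S2 reads c1=4 → after 1×micro: 0 ⇒ (c0=0, c1=4, c2=0)
macro 5: S0 reads c0=0 → after 2×micro: 0; S1 reads c1=4 → after 1×micro: 4; S2 reads c1=4 → after 1×micro: 2 ⇒ (c0=0, c1=4, c2=2)
macro 6: S0 reads c0=0 → after 2×micro: 0; S1 reads c1=4 → after 1×micro: 4; S2 reads c1=4 → after 1×micro: 0 ⇒ (c0=0, c1=4, c2=0)
macro 7: S0 reads c0=0 → after 2×micro: 0; S1 reads c1=4 → after 1×micro: 4; S2 reads c1=4 → after 1×micro: 2 ⇒ (c0=0, c1=4, c2=2)

S2 state at macro-step 6 = 0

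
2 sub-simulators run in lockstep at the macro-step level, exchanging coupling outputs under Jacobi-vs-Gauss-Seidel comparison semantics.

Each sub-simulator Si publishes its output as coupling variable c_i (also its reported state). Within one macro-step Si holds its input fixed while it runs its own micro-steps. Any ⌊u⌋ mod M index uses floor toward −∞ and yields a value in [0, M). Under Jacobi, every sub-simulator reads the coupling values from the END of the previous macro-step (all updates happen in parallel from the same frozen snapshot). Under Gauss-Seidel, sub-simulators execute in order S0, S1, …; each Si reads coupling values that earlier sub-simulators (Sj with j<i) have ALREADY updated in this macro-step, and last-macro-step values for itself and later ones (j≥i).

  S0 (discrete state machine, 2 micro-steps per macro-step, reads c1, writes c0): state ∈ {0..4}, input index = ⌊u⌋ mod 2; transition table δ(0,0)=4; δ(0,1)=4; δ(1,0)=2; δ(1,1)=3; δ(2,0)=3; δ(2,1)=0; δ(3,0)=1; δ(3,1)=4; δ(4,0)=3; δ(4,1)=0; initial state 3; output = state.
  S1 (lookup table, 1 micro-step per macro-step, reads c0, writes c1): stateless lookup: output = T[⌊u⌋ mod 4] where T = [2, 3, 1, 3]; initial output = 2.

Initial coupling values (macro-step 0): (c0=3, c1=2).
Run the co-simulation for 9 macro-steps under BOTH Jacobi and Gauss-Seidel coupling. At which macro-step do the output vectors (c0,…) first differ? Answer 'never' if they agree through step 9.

[Jacobi] macro 1: S0 reads c1=2 → after 2×micro: 2; S1 reads c0=3 → after 1×micro: 3 ⇒ (c0=2, c1=3)
[Jacobi] macro 2: S0 reads c1=3 → after 2×micro: 4; S1 reads c0=2 → after 1×micro: 1 ⇒ (c0=4, c1=1)
[Jacobi] macro 3: S0 reads c1=1 → after 2×micro: 4; S1 reads c0=4 → after 1×micro: 2 ⇒ (c0=4, c1=2)
[Jacobi] macro 4: S0 reads c1=2 → after 2×micro: 1; S1 reads c0=4 → after 1×micro: 2 ⇒ (c0=1, c1=2)
[Jacobi] macro 5: S0 reads c1=2 → after 2×micro: 3; S1 reads c0=1 → after 1×micro: 3 ⇒ (c0=3, c1=3)
[Jacobi] macro 6: S0 reads c1=3 → after 2×micro: 0; S1 reads c0=3 → after 1×micro: 3 ⇒ (c0=0, c1=3)
[Jacobi] macro 7: S0 reads c1=3 → after 2×micro: 0; S1 reads c0=0 → after 1×micro: 2 ⇒ (c0=0, c1=2)
[Jacobi] macro 8: S0 reads c1=2 → after 2×micro: 3; S1 reads c0=0 → after 1×micro: 2 ⇒ (c0=3, c1=2)
[Jacobi] macro 9: S0 reads c1=2 → after 2×micro: 2; S1 reads c0=3 → after 1×micro: 3 ⇒ (c0=2, c1=3)
[Gauss-Seidel] macro 1: S0 reads c1=2 → after 2×micro: 2; S1 reads c0=2 → after 1×micro: 1 ⇒ (c0=2, c1=1)
[Gauss-Seidel] macro 2: S0 reads c1=1 → after 2×micro: 4; S1 reads c0=4 → after 1×micro: 2 ⇒ (c0=4, c1=2)
[Gauss-Seidel] macro 3: S0 reads c1=2 → after 2×micro: 1; S1 reads c0=1 → after 1×micro: 3 ⇒ (c0=1, c1=3)
[Gauss-Seidel] macro 4: S0 reads c1=3 → after 2×micro: 4; S1 reads c0=4 → after 1×micro: 2 ⇒ (c0=4, c1=2)
[Gauss-Seidel] macro 5: S0 reads c1=2 → after 2×micro: 1; S1 reads c0=1 → after 1×micro: 3 ⇒ (c0=1, c1=3)
[Gauss-Seidel] macro 6: S0 reads c1=3 → after 2×micro: 4; S1 reads c0=4 → after 1×micro: 2 ⇒ (c0=4, c1=2)
[Gauss-Seidel] macro 7: S0 reads c1=2 → after 2×micro: 1; S1 reads c0=1 → after 1×micro: 3 ⇒ (c0=1, c1=3)
[Gauss-Seidel] macro 8: S0 reads c1=3 → after 2×micro: 4; S1 reads c0=4 → after 1×micro: 2 ⇒ (c0=4, c1=2)
[Gauss-Seidel] macro 9: S0 reads c1=2 → after 2×micro: 1; S1 reads c0=1 → after 1×micro: 3 ⇒ (c0=1, c1=3)

first divergence at macro-step: 1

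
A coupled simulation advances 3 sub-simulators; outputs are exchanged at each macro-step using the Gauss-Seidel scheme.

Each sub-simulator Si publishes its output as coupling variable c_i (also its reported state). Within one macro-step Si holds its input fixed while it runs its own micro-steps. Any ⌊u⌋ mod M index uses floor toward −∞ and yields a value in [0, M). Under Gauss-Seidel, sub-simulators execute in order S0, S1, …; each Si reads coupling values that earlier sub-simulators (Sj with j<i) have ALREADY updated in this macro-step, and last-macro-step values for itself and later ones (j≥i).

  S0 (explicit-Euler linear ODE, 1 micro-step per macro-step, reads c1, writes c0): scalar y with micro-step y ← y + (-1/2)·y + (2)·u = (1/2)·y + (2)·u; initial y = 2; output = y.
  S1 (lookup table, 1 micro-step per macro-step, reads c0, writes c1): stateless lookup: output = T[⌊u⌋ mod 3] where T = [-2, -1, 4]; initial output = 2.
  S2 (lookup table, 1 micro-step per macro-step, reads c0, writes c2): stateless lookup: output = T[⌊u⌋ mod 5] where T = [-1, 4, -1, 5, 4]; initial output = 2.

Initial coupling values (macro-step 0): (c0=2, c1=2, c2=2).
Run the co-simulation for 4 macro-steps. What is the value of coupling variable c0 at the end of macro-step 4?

macro 1: S0 reads c1=2 → after 1×micro: 5; S1 reads c0=5 → after 1×micro: 4; S2 reads c0=5 → after 1×micro: -1 ⇒ (c0=5, c1=4, c2=-1)
macro 2: S0 reads c1=4 → after 1×micro: 21/2; S1 reads c0=21/2 → after 1×micro: -1; S2 reads c0=21/2 → after 1×micro: -1 ⇒ (c0=21/2, c1=-1, c2=-1)
macro 3: S0 reads c1=-1 → after 1×micro: 13/4; S1 reads c0=13/4 → after 1×micro: -2; S2 reads c0=13/4 → after 1×micro: 5 ⇒ (c0=13/4, c1=-2, c2=5)
macro 4: S0 reads c1=-2 → after 1×micro: -19/8; S1 reads c0=-19/8 → after 1×micro: -2; S2 reads c0=-19/8 → after 1×micro: -1 ⇒ (c0=-19/8, c1=-2, c2=-1)

c0 at macro-step 4 = -19/8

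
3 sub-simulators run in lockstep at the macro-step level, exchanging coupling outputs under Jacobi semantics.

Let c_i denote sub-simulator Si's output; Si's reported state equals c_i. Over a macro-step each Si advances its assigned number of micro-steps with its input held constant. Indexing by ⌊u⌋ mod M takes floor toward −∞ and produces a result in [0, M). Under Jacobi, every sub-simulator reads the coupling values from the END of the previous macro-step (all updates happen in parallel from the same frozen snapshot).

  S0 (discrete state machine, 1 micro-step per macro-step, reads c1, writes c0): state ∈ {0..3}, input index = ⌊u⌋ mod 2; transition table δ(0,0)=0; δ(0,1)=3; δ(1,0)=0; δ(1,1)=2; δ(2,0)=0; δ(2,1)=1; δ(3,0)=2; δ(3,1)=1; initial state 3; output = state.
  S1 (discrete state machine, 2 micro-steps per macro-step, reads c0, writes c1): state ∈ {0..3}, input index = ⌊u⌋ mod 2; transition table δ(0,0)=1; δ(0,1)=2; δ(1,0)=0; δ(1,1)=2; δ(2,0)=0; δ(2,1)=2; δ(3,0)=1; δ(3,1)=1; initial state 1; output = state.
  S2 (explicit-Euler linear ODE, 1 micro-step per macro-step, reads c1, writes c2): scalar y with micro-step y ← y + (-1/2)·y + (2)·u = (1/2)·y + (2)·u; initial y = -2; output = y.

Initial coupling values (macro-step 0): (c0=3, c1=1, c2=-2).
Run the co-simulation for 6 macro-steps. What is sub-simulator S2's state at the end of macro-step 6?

macro 1: S0 reads c1=1 → after 1×micro: 1; S1 reads c0=3 → after 2×micro: 2; S2 reads c1=1 → after 1×micro: 1 ⇒ (c0=1, c1=2, c2=1)
macro 2: S0 reads c1=2 → after 1×micro: 0; S1 reads c0=1 → after 2×micro: 2; S2 reads c1=2 → after 1×micro: 9/2 ⇒ (c0=0, c1=2, c2=9/2)
macro 3: S0 reads c1=2 → after 1×micro: 0; S1 reads c0=0 → after 2×micro: 1; S2 reads c1=2 → after 1×micro: 25/4 ⇒ (c0=0, c1=1, c2=25/4)
macro 4: S0 reads c1=1 → after 1×micro: 3; S1 reads c0=0 → after 2×micro: 1; S2 reads c1=1 → after 1×micro: 41/8 ⇒ (c0=3, c1=1, c2=41/8)
macro 5: S0 reads c1=1 → after 1×micro: 1; S1 reads c0=3 → after 2×micro: 2; S2 reads c1=1 → after 1×micro: 73/16 ⇒ (c0=1, c1=2, c2=73/16)
macro 6: S0 reads c1=2 → after 1×micro: 0; S1 reads c0=1 → after 2×micro: 2; S2 reads c1=2 → after 1×micro: 201/32 ⇒ (c0=0, c1=2, c2=201/32)

S2 state at macro-step 6 = 201/32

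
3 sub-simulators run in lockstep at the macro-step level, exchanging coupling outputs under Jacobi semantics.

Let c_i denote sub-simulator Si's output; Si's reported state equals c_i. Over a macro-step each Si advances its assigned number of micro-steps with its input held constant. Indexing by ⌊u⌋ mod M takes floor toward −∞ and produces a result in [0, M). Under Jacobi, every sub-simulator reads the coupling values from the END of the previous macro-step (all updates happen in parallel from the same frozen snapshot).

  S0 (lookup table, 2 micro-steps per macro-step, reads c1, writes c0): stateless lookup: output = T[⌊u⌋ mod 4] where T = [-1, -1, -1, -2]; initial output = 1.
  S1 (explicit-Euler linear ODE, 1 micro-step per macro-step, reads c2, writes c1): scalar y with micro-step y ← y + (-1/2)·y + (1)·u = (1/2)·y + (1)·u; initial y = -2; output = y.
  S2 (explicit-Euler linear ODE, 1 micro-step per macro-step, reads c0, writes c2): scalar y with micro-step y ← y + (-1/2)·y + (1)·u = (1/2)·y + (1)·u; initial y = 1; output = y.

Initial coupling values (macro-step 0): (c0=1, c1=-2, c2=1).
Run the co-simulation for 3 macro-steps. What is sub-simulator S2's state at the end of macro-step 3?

macro 1: S0 reads c1=-2 → after 2×micro: -1; S1 reads c2=1 → after 1×micro: 0; S2 reads c0=1 → after 1×micro: 3/2 ⇒ (c0=-1, c1=0, c2=3/2)
macro 2: S0 reads c1=0 → after 2×micro: -1; S1 reads c2=3/2 → after 1×micro: 3/2; S2 reads c0=-1 → after 1×micro: -1/4 ⇒ (c0=-1, c1=3/2, c2=-1/4)
macro 3: S0 reads c1=3/2 → after 2×micro: -1; S1 reads c2=-1/4 → after 1×micro: 1/2; S2 reads c0=-1 → after 1×micro: -9/8 ⇒ (c0=-1, c1=1/2, c2=-9/8)

S2 state at macro-step 3 = -9/8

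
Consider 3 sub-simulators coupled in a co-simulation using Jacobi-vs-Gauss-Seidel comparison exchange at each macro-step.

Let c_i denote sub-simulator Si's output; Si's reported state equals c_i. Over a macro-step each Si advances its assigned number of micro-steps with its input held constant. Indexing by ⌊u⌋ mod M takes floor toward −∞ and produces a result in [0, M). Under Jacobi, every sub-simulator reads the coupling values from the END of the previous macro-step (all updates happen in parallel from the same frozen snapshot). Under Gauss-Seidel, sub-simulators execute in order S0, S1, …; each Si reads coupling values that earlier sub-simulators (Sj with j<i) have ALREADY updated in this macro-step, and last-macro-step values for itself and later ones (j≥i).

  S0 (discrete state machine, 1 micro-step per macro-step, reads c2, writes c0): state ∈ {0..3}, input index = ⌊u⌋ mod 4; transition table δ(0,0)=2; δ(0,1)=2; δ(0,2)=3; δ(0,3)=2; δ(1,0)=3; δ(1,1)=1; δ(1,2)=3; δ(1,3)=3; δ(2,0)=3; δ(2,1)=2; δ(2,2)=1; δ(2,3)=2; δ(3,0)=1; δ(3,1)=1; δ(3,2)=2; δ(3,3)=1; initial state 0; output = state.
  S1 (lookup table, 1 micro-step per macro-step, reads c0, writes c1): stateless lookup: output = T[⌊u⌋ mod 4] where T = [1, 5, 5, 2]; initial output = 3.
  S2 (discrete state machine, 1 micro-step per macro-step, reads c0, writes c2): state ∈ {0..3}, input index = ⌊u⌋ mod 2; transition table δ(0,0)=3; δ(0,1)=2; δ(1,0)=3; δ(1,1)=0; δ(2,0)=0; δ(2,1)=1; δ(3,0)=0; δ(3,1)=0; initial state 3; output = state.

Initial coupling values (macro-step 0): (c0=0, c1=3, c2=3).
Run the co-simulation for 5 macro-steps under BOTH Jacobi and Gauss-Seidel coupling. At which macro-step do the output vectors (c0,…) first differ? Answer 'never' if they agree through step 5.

first divergence at macro-step: 1

[Jacobi] macro 1: S0 reads c2=3 → after 1×micro: 2; S1 reads c0=0 → after 1×micro: 1; S2 reads c0=0 → after 1×micro: 0 ⇒ (c0=2, c1=1, c2=0)
[Jacobi] macro 2: S0 reads c2=0 → after 1×micro: 3; S1 reads c0=2 → after 1×micro: 5; S2 reads c0=2 → after 1×micro: 3 ⇒ (c0=3, c1=5, c2=3)
[Jacobi] macro 3: S0 reads c2=3 → after 1×micro: 1; S1 reads c0=3 → after 1×micro: 2; S2 reads c0=3 → after 1×micro: 0 ⇒ (c0=1, c1=2, c2=0)
[Jacobi] macro 4: S0 reads c2=0 → after 1×micro: 3; S1 reads c0=1 → after 1×micro: 5; S2 reads c0=1 → after 1×micro: 2 ⇒ (c0=3, c1=5, c2=2)
[Jacobi] macro 5: S0 reads c2=2 → after 1×micro: 2; S1 reads c0=3 → after 1×micro: 2; S2 reads c0=3 → after 1×micro: 1 ⇒ (c0=2, c1=2, c2=1)
[Gauss-Seidel] macro 1: S0 reads c2=3 → after 1×micro: 2; S1 reads c0=2 → after 1×micro: 5; S2 reads c0=2 → after 1×micro: 0 ⇒ (c0=2, c1=5, c2=0)
[Gauss-Seidel] macro 2: S0 reads c2=0 → after 1×micro: 3; S1 reads c0=3 → after 1×micro: 2; S2 reads c0=3 → after 1×micro: 2 ⇒ (c0=3, c1=2, c2=2)
[Gauss-Seidel] macro 3: S0 reads c2=2 → after 1×micro: 2; S1 reads c0=2 → after 1×micro: 5; S2 reads c0=2 → after 1×micro: 0 ⇒ (c0=2, c1=5, c2=0)
[Gauss-Seidel] macro 4: S0 reads c2=0 → after 1×micro: 3; S1 reads c0=3 → after 1×micro: 2; S2 reads c0=3 → after 1×micro: 2 ⇒ (c0=3, c1=2, c2=2)
[Gauss-Seidel] macro 5: S0 reads c2=2 → after 1×micro: 2; S1 reads c0=2 → after 1×micro: 5; S2 reads c0=2 → after 1×micro: 0 ⇒ (c0=2, c1=5, c2=0)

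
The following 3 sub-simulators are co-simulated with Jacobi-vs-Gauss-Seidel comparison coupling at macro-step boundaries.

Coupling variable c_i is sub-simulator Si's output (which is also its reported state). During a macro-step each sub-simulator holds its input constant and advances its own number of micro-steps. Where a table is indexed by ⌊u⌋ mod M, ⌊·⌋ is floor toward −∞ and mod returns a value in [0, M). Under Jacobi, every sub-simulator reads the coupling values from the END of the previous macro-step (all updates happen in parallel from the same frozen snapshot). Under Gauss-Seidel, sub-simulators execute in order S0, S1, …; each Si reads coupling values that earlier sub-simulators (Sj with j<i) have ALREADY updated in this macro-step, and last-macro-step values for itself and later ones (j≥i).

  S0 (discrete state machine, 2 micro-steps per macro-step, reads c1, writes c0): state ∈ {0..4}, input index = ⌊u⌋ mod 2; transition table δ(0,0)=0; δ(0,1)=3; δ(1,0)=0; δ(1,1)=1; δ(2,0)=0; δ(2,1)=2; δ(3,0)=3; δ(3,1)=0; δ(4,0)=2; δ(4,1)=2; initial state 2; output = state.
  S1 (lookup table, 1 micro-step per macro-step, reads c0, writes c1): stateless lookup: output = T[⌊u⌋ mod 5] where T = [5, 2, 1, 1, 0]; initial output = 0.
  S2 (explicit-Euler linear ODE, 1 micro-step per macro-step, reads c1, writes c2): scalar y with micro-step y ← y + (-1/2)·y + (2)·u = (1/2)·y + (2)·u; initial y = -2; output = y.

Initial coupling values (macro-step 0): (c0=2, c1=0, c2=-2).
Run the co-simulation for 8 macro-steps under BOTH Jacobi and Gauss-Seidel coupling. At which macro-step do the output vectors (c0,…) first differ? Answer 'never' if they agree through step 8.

first divergence at macro-step: 1

[Jacobi] macro 1: S0 reads c1=0 → after 2×micro: 0; S1 reads c0=2 → after 1×micro: 1; S2 reads c1=0 → after 1×micro: -1 ⇒ (c0=0, c1=1, c2=-1)
[Jacobi] macro 2: S0 reads c1=1 → after 2×micro: 0; S1 reads c0=0 → after 1×micro: 5; S2 reads c1=1 → after 1×micro: 3/2 ⇒ (c0=0, c1=5, c2=3/2)
[Jacobi] macro 3: S0 reads c1=5 → after 2×micro: 0; S1 reads c0=0 → after 1×micro: 5; S2 reads c1=5 → after 1×micro: 43/4 ⇒ (c0=0, c1=5, c2=43/4)
[Jacobi] macro 4: S0 reads c1=5 → after 2×micro: 0; S1 reads c0=0 → after 1×micro: 5; S2 reads c1=5 → after 1×micro: 123/8 ⇒ (c0=0, c1=5, c2=123/8)
[Jacobi] macro 5: S0 reads c1=5 → after 2×micro: 0; S1 reads c0=0 → after 1×micro: 5; S2 reads c1=5 → after 1×micro: 283/16 ⇒ (c0=0, c1=5, c2=283/16)
[Jacobi] macro 6: S0 reads c1=5 → after 2×micro: 0; S1 reads c0=0 → after 1×micro: 5; S2 reads c1=5 → after 1×micro: 603/32 ⇒ (c0=0, c1=5, c2=603/32)
[Jacobi] macro 7: S0 reads c1=5 → after 2×micro: 0; S1 reads c0=0 → after 1×micro: 5; S2 reads c1=5 → after 1×micro: 1243/64 ⇒ (c0=0, c1=5, c2=1243/64)
[Jacobi] macro 8: S0 reads c1=5 → after 2×micro: 0; S1 reads c0=0 → after 1×micro: 5; S2 reads c1=5 → after 1×micro: 2523/128 ⇒ (c0=0, c1=5, c2=2523/128)
[Gauss-Seidel] macro 1: S0 reads c1=0 → after 2×micro: 0; S1 reads c0=0 → after 1×micro: 5; S2 reads c1=5 → after 1×micro: 9 ⇒ (c0=0, c1=5, c2=9)
[Gauss-Seidel] macro 2: S0 reads c1=5 → after 2×micro: 0; S1 reads c0=0 → after 1×micro: 5; S2 reads c1=5 → after 1×micro: 29/2 ⇒ (c0=0, c1=5, c2=29/2)
[Gauss-Seidel] macro 3: S0 reads c1=5 → after 2×micro: 0; S1 reads c0=0 → after 1×micro: 5; S2 reads c1=5 → after 1×micro: 69/4 ⇒ (c0=0, c1=5, c2=69/4)
[Gauss-Seidel] macro 4: S0 reads c1=5 → after 2×micro: 0; S1 reads c0=0 → after 1×micro: 5; S2 reads c1=5 → after 1×micro: 149/8 ⇒ (c0=0, c1=5, c2=149/8)
[Gauss-Seidel] macro 5: S0 reads c1=5 → after 2×micro: 0; S1 reads c0=0 → after 1×micro: 5; S2 reads c1=5 → after 1×micro: 309/16 ⇒ (c0=0, c1=5, c2=309/16)
[Gauss-Seidel] macro 6: S0 reads c1=5 → after 2×micro: 0; S1 reads c0=0 → after 1×micro: 5; S2 reads c1=5 → after 1×micro: 629/32 ⇒ (c0=0, c1=5, c2=629/32)
[Gauss-Seidel] macro 7: S0 reads c1=5 → after 2×micro: 0; S1 reads c0=0 → after 1×micro: 5; S2 reads c1=5 → after 1×micro: 1269/64 ⇒ (c0=0, c1=5, c2=1269/64)
[Gauss-Seidel] macro 8: S0 reads c1=5 → after 2×micro: 0; S1 reads c0=0 → after 1×micro: 5; S2 reads c1=5 → after 1×micro: 2549/128 ⇒ (c0=0, c1=5, c2=2549/128)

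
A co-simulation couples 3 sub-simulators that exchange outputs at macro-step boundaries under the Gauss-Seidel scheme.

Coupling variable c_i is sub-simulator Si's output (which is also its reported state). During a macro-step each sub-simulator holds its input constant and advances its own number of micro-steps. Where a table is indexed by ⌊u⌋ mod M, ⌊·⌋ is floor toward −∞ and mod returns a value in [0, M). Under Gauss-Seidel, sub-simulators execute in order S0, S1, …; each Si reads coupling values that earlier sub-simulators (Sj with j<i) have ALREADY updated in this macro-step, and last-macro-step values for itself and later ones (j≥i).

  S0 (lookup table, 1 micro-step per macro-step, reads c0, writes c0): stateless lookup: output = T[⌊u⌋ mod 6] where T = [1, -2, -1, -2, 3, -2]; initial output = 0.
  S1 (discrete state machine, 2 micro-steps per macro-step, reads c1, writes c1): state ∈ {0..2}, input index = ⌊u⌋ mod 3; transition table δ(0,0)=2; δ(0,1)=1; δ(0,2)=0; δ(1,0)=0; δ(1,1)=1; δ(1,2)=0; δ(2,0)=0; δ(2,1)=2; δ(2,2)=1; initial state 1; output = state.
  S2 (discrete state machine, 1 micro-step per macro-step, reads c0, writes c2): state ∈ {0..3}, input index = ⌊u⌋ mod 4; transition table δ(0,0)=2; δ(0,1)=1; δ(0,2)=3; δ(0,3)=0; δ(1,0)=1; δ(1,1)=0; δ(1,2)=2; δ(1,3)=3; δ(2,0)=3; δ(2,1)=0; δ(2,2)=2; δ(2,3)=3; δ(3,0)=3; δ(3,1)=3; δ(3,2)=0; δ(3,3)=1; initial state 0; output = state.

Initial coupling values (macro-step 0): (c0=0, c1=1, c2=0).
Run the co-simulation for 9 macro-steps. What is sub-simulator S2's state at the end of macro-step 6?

S2 state at macro-step 6 = 3

macro 1: S0 reads c0=0 → after 1×micro: 1; S1 reads c1=1 → after 2×micro: 1; S2 reads c0=1 → after 1×micro: 1 ⇒ (c0=1, c1=1, c2=1)
macro 2: S0 reads c0=1 → after 1×micro: -2; S1 reads c1=1 → after 2×micro: 1; S2 reads c0=-2 → after 1×micro: 2 ⇒ (c0=-2, c1=1, c2=2)
macro 3: S0 reads c0=-2 → after 1×micro: 3; S1 reads c1=1 → after 2×micro: 1; S2 reads c0=3 → after 1×micro: 3 ⇒ (c0=3, c1=1, c2=3)
macro 4: S0 reads c0=3 → after 1×micro: -2; S1 reads c1=1 → after 2×micro: 1; S2 reads c0=-2 → after 1×micro: 0 ⇒ (c0=-2, c1=1, c2=0)
macro 5: S0 reads c0=-2 → after 1×micro: 3; S1 reads c1=1 → after 2×micro: 1; S2 reads c0=3 → after 1×micro: 0 ⇒ (c0=3, c1=1, c2=0)
macro 6: S0 reads c0=3 → after 1×micro: -2; S1 reads c1=1 → after 2×micro: 1; S2 reads c0=-2 → after 1×micro: 3 ⇒ (c0=-2, c1=1, c2=3)
macro 7: S0 reads c0=-2 → after 1×micro: 3; S1 reads c1=1 → after 2×micro: 1; S2 reads c0=3 → after 1×micro: 1 ⇒ (c0=3, c1=1, c2=1)
macro 8: S0 reads c0=3 → after 1×micro: -2; S1 reads c1=1 → after 2×micro: 1; S2 reads c0=-2 → after 1×micro: 2 ⇒ (c0=-2, c1=1, c2=2)
macro 9: S0 reads c0=-2 → after 1×micro: 3; S1 reads c1=1 → after 2×micro: 1; S2 reads c0=3 → after 1×micro: 3 ⇒ (c0=3, c1=1, c2=3)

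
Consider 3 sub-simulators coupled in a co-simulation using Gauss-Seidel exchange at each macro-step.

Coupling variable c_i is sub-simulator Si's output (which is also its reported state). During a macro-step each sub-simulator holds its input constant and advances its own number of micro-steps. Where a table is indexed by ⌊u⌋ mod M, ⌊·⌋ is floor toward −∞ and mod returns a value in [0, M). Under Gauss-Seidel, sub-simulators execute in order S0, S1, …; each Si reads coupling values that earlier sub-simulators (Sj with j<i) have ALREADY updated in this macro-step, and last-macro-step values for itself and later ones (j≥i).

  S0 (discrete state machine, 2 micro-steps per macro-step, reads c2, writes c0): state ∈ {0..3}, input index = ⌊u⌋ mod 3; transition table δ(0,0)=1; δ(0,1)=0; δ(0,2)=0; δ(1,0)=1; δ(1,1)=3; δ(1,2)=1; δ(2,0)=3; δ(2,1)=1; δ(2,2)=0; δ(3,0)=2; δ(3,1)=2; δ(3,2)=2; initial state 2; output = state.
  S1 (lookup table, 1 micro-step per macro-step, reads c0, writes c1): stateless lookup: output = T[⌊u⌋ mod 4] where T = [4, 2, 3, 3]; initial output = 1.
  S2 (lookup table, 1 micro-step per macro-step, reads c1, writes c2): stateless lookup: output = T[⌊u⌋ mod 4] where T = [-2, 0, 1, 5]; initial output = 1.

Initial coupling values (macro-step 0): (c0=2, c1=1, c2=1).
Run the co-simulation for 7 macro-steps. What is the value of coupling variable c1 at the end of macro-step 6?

c1 at macro-step 6 = 4

macro 1: S0 reads c2=1 → after 2×micro: 3; S1 reads c0=3 → after 1×micro: 3; S2 reads c1=3 → after 1×micro: 5 ⇒ (c0=3, c1=3, c2=5)
macro 2: S0 reads c2=5 → after 2×micro: 0; S1 reads c0=0 → after 1×micro: 4; S2 reads c1=4 → after 1×micro: -2 ⇒ (c0=0, c1=4, c2=-2)
macro 3: S0 reads c2=-2 → after 2×micro: 0; S1 reads c0=0 → after 1×micro: 4; S2 reads c1=4 → after 1×micro: -2 ⇒ (c0=0, c1=4, c2=-2)
macro 4: S0 reads c2=-2 → after 2×micro: 0; S1 reads c0=0 → after 1×micro: 4; S2 reads c1=4 → after 1×micro: -2 ⇒ (c0=0, c1=4, c2=-2)
macro 5: S0 reads c2=-2 → after 2×micro: 0; S1 reads c0=0 → after 1×micro: 4; S2 reads c1=4 → after 1×micro: -2 ⇒ (c0=0, c1=4, c2=-2)
macro 6: S0 reads c2=-2 → after 2×micro: 0; S1 reads c0=0 → after 1×micro: 4; S2 reads c1=4 → after 1×micro: -2 ⇒ (c0=0, c1=4, c2=-2)
macro 7: S0 reads c2=-2 → after 2×micro: 0; S1 reads c0=0 → after 1×micro: 4; S2 reads c1=4 → after 1×micro: -2 ⇒ (c0=0, c1=4, c2=-2)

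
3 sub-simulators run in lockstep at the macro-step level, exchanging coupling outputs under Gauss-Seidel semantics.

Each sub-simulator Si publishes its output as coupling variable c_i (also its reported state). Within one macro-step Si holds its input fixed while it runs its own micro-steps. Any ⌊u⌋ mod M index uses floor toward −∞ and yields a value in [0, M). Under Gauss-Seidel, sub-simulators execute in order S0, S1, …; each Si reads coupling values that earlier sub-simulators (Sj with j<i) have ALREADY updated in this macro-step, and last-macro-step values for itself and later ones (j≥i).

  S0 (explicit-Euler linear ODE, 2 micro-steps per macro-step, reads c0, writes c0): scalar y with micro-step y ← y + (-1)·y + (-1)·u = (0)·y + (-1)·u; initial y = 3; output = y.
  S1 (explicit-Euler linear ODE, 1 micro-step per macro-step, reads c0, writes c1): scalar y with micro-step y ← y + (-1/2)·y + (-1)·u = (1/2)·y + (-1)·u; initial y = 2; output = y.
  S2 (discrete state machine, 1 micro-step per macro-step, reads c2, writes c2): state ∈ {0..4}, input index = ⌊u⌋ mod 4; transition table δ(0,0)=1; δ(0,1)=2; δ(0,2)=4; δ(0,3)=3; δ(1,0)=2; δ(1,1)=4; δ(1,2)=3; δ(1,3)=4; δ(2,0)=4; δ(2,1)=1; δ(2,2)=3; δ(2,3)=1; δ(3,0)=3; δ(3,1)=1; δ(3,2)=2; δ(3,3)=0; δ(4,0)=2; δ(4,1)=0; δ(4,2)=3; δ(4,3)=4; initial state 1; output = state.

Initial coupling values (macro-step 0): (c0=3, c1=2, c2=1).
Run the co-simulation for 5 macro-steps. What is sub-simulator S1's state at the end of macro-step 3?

S1 state at macro-step 3 = 5/2

macro 1: S0 reads c0=3 → after 2×micro: -3; S1 reads c0=-3 → after 1×micro: 4; S2 reads c2=1 → after 1×micro: 4 ⇒ (c0=-3, c1=4, c2=4)
macro 2: S0 reads c0=-3 → after 2×micro: 3; S1 reads c0=3 → after 1×micro: -1; S2 reads c2=4 → after 1×micro: 2 ⇒ (c0=3, c1=-1, c2=2)
macro 3: S0 reads c0=3 → after 2×micro: -3; S1 reads c0=-3 → after 1×micro: 5/2; S2 reads c2=2 → after 1×micro: 3 ⇒ (c0=-3, c1=5/2, c2=3)
macro 4: S0 reads c0=-3 → after 2×micro: 3; S1 reads c0=3 → after 1×micro: -7/4; S2 reads c2=3 → after 1×micro: 0 ⇒ (c0=3, c1=-7/4, c2=0)
macro 5: S0 reads c0=3 → after 2×micro: -3; S1 reads c0=-3 → after 1×micro: 17/8; S2 reads c2=0 → after 1×micro: 1 ⇒ (c0=-3, c1=17/8, c2=1)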